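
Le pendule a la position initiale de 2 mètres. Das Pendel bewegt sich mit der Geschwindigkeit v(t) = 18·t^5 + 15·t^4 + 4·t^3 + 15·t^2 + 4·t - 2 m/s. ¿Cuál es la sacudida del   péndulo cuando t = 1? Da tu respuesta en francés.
En partant de la vitesse v(t) = 18·t^5 + 15·t^4 + 4·t^3 + 15·t^2 + 4·t - 2, nous prenons 2 dérivées. En prenant d/dt de v(t), nous trouvons a(t) = 90·t^4 + 60·t^3 + 12·t^2 + 30·t + 4. En prenant d/dt de a(t), nous trouvons j(t) = 360·t^3 + 180·t^2 + 24·t + 30. De l'équation du jerk j(t) = 360·t^3 + 180·t^2 + 24·t + 30, nous substituons t = 1 pour obtenir j = 594.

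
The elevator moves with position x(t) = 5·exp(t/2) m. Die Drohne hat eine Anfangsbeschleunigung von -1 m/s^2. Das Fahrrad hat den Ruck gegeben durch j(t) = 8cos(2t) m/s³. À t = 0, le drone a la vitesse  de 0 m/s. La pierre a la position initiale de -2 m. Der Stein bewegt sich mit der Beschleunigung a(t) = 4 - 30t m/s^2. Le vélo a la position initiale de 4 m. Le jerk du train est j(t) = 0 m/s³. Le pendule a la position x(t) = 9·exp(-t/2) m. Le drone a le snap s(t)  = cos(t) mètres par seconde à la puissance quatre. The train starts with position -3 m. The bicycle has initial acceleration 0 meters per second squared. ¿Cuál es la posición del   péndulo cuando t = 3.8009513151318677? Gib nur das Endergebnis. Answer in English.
x(3.8009513151318677) = 1.34547743425097.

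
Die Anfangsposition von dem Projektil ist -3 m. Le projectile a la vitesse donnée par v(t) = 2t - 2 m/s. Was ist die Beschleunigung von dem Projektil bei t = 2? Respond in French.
En partant de la vitesse v(t) = 2·t - 2, nous prenons 1 dérivée. En prenant d/dt de v(t), nous trouvons a(t) = 2. De l'équation de l'accélération a(t) = 2, nous substituons t = 2 pour obtenir a = 2.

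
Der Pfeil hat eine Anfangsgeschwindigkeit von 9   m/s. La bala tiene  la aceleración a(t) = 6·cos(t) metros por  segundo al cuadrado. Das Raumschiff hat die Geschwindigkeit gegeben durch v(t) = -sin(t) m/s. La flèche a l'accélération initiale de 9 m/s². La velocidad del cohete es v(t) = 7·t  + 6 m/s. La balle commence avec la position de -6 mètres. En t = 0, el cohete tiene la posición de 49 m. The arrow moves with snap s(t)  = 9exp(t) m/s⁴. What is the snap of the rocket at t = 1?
We must differentiate our velocity equation v(t) = 7·t + 6 3 times. Taking d/dt of v(t), we find a(t) = 7. Differentiating acceleration, we get jerk: j(t) = 0. Differentiating jerk, we get snap: s(t) = 0. Using s(t) = 0 and substituting t = 1, we find s = 0.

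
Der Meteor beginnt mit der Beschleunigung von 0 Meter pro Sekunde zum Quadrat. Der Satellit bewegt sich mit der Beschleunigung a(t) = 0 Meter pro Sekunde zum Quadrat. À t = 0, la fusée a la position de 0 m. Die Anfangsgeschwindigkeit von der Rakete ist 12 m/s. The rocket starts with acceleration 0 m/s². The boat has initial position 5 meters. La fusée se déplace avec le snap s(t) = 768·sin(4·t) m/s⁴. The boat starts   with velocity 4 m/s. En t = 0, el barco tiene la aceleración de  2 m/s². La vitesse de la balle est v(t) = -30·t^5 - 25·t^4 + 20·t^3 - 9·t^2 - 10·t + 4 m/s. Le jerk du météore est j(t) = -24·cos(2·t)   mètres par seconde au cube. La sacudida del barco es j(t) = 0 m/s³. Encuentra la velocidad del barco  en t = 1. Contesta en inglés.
Starting from jerk j(t) = 0, we take 2 antiderivatives. The antiderivative of jerk, with a(0) = 2, gives acceleration: a(t) = 2. The integral of acceleration is velocity. Using v(0) = 4, we get v(t) = 2·t + 4. From the given velocity equation v(t) = 2·t + 4, we substitute t = 1 to get v = 6.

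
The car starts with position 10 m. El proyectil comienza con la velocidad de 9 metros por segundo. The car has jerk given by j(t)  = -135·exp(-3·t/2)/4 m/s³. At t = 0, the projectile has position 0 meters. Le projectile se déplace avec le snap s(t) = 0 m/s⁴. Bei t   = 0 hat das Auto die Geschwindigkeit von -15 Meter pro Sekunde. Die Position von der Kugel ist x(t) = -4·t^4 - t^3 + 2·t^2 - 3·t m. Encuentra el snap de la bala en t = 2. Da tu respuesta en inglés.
Starting from position x(t) = -4·t^4 - t^3 + 2·t^2 - 3·t, we take 4 derivatives. The derivative of position gives velocity: v(t) = -16·t^3 - 3·t^2 + 4·t - 3. Taking d/dt of v(t), we find a(t) = -48·t^2 - 6·t + 4. Taking d/dt of a(t), we find j(t) = -96·t - 6. Differentiating jerk, we get snap: s(t) = -96. We have snap s(t) = -96. Substituting t = 2: s(2) = -96.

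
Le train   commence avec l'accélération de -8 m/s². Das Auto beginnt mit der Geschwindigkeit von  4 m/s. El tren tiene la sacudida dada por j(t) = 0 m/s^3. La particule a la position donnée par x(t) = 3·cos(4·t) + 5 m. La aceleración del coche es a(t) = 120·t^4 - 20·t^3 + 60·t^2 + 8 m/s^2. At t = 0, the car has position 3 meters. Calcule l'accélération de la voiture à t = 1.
De l'équation de l'accélération a(t) = 120·t^4 - 20·t^3 + 60·t^2 + 8, nous substituons t = 1 pour obtenir a = 168.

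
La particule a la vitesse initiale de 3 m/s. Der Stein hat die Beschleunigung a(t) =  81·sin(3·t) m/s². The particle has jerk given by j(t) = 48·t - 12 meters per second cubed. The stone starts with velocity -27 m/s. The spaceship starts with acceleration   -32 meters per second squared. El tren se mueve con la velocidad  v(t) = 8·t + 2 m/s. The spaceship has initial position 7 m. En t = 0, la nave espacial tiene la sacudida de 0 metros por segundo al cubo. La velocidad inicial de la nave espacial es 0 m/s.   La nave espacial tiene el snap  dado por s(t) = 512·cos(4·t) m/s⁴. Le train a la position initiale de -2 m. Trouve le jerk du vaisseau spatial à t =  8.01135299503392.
Nous devons intégrer notre équation du snap s(t) = 512·cos(4·t) 1 fois. En prenant ∫s(t)dt et en appliquant j(0) = 0, nous trouvons j(t) = 128·sin(4·t). En utilisant j(t) = 128·sin(4·t) et en substituant t = 8.01135299503392, nous trouvons j = 75.3572998088869.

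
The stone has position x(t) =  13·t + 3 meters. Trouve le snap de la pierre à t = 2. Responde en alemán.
Um dies zu lösen, müssen wir 4 Ableitungen unserer Gleichung für die Position x(t) = 13·t + 3 nehmen. Durch Ableiten von der Position erhalten wir die Geschwindigkeit: v(t) = 13. Durch Ableiten von der Geschwindigkeit erhalten wir die Beschleunigung: a(t) = 0. Die Ableitung von der Beschleunigung ergibt den Ruck: j(t) = 0. Durch Ableiten von dem Ruck erhalten wir den Snap: s(t) = 0. Wir haben den Snap s(t) = 0. Durch Einsetzen von t = 2: s(2) = 0.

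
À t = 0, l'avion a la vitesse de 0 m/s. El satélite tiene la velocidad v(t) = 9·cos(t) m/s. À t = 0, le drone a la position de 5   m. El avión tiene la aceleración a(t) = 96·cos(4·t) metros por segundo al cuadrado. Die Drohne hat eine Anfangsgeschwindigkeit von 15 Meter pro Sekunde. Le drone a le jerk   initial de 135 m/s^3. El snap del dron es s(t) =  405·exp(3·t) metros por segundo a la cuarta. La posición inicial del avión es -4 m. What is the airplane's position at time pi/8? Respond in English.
We need to integrate our acceleration equation a(t) = 96·cos(4·t) 2 times. The integral of acceleration, with v(0) = 0, gives velocity: v(t) = 24·sin(4·t). The integral of velocity is position. Using x(0) = -4, we get x(t) = 2 - 6·cos(4·t). We have position x(t) = 2 - 6·cos(4·t). Substituting t = pi/8: x(pi/8) = 2.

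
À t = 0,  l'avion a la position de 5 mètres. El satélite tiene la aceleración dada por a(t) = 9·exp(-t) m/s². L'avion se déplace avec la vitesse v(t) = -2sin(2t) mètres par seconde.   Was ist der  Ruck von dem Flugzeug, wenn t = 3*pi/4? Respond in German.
Ausgehend von der Geschwindigkeit v(t) = -2·sin(2·t), nehmen wir 2 Ableitungen. Durch Ableiten von der Geschwindigkeit erhalten wir die Beschleunigung: a(t) = -4·cos(2·t). Die Ableitung von der Beschleunigung ergibt den Ruck: j(t) = 8·sin(2·t). Mit j(t) = 8·sin(2·t) und Einsetzen von t = 3*pi/4, finden wir j = -8.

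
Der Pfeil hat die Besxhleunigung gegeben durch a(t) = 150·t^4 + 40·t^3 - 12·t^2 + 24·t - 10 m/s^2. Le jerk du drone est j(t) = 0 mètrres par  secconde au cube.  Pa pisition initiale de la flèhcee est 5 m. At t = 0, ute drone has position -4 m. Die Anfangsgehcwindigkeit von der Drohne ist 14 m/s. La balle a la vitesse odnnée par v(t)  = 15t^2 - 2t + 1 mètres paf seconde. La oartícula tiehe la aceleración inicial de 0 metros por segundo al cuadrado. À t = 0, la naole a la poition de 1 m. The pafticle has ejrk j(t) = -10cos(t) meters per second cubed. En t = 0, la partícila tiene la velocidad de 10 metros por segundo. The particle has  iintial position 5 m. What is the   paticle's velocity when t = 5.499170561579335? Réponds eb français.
Nous devons intégrer notre équation du jerk j(t) = -10·cos(t) 2 fois. En prenant ∫j(t)dt et en appliquant a(0) = 0, nous trouvons a(t) = -10·sin(t). La primitive de l'accélération, avec v(0) = 10, donne la vitesse: v(t) = 10·cos(t). Nous avons la vitesse v(t) = 10·cos(t). En substituant t = 5.499170561579335: v(5.499170561579335) = 7.08084328333921.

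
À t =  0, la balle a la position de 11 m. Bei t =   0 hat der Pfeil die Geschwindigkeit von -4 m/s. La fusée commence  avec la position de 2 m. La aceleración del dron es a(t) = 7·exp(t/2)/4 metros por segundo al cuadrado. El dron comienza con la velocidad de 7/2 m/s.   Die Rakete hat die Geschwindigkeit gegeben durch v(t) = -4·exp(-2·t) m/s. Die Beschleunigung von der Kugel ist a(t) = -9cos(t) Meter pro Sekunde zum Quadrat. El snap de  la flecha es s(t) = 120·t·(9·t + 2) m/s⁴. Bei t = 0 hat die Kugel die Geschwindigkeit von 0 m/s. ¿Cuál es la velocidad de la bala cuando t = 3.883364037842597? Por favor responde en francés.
Nous devons trouver la primitive de notre équation de l'accélération a(t) = -9·cos(t) 1 fois. La primitive de l'accélération est la vitesse. En utilisant v(0) = 0, nous obtenons v(t) = -9·sin(t). En utilisant v(t) = -9·sin(t) et en substituant t = 3.883364037842597, nous trouvons v = 6.08035468166469.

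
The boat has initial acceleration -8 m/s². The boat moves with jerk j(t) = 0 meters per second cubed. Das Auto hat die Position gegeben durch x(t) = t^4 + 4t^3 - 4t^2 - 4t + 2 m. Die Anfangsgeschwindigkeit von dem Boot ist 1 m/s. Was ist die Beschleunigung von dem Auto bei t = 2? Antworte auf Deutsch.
Um dies zu lösen, müssen wir 2 Ableitungen unserer Gleichung für die Position x(t) = t^4 + 4·t^3 - 4·t^2 - 4·t + 2 nehmen. Die Ableitung von der Position ergibt die Geschwindigkeit: v(t) = 4·t^3 + 12·t^2 - 8·t - 4. Mit d/dt von v(t) finden wir a(t) = 12·t^2 + 24·t - 8. Wir haben die Beschleunigung a(t) = 12·t^2 + 24·t - 8. Durch Einsetzen von t = 2: a(2) = 88.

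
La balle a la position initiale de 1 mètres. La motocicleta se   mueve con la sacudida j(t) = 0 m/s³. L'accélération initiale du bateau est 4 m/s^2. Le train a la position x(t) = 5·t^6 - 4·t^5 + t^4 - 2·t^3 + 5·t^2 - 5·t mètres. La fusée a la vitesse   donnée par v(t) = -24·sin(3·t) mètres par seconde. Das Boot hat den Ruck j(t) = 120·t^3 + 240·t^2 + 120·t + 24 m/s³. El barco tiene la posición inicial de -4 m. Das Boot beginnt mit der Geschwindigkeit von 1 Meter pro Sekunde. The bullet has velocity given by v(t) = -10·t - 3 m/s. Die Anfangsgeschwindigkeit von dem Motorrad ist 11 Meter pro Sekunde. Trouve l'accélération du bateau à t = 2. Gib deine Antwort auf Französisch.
En partant du jerk j(t) = 120·t^3 + 240·t^2 + 120·t + 24, nous prenons 1 intégrale. En intégrant le jerk et en utilisant la condition initiale a(0) = 4, nous obtenons a(t) = 30·t^4 + 80·t^3 + 60·t^2 + 24·t + 4. De l'équation de l'accélération a(t) = 30·t^4 + 80·t^3 + 60·t^2 + 24·t + 4, nous substituons t = 2 pour obtenir a = 1412.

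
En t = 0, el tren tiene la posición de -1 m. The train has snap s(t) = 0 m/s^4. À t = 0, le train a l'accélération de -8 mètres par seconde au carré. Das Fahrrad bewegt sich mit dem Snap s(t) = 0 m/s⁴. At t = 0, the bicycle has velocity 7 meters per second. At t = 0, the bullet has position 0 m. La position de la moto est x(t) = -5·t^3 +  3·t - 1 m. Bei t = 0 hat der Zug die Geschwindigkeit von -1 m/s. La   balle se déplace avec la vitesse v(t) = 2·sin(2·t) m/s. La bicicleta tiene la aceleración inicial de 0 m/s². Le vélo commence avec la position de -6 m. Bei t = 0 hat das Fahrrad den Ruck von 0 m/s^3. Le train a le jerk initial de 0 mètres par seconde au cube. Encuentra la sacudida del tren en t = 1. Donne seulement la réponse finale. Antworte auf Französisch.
La réponse est 0.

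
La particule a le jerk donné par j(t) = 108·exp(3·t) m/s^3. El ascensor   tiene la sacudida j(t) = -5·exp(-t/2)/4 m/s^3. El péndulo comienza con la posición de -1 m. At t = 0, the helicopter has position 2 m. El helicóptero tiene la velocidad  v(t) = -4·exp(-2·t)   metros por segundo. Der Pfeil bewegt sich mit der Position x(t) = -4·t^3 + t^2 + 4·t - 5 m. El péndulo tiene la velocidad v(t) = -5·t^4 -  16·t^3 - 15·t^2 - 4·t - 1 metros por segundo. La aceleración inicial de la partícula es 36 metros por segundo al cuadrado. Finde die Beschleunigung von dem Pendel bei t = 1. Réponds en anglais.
Starting from velocity v(t) = -5·t^4 - 16·t^3 - 15·t^2 - 4·t - 1, we take 1 derivative. Differentiating velocity, we get acceleration: a(t) = -20·t^3 - 48·t^2 - 30·t - 4. From the given acceleration equation a(t) = -20·t^3 - 48·t^2 - 30·t - 4, we substitute t = 1 to get a = -102.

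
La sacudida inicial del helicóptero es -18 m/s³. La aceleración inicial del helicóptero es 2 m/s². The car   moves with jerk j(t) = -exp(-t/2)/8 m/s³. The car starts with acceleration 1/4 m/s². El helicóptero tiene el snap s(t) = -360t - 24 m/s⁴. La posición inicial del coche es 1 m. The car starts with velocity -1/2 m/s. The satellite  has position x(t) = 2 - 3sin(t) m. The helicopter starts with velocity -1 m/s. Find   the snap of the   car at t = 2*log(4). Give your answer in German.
Ausgehend von dem Ruck j(t) = -exp(-t/2)/8, nehmen wir 1 Ableitung. Durch Ableiten von dem Ruck erhalten wir den Snap: s(t) = exp(-t/2)/16. Mit s(t) = exp(-t/2)/16 und Einsetzen von t = 2*log(4), finden wir s = 1/64.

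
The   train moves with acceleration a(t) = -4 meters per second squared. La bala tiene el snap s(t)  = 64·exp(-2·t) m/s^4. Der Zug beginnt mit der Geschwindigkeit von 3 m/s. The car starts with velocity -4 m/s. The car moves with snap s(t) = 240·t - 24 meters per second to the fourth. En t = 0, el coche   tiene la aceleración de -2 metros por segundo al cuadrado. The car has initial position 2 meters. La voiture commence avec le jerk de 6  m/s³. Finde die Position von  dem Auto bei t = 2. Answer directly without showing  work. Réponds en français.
À t = 2, x = 46.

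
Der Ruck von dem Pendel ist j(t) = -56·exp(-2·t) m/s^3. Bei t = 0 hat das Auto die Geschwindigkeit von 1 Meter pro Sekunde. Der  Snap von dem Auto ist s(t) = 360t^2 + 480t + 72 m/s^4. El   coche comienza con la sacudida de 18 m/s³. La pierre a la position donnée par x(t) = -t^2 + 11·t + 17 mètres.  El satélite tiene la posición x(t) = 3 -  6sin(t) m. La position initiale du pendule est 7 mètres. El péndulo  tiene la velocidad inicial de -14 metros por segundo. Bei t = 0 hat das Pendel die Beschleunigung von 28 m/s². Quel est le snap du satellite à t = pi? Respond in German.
Ausgehend von der Position x(t) = 3 - 6·sin(t), nehmen wir 4 Ableitungen. Durch Ableiten von der Position erhalten wir die Geschwindigkeit: v(t) = -6·cos(t). Die Ableitung von der Geschwindigkeit ergibt die Beschleunigung: a(t) = 6·sin(t). Mit d/dt von a(t) finden wir j(t) = 6·cos(t). Die Ableitung von dem Ruck ergibt den Snap: s(t) = -6·sin(t). Aus der Gleichung für den Snap s(t) = -6·sin(t), setzen wir t = pi ein und erhalten s = 0.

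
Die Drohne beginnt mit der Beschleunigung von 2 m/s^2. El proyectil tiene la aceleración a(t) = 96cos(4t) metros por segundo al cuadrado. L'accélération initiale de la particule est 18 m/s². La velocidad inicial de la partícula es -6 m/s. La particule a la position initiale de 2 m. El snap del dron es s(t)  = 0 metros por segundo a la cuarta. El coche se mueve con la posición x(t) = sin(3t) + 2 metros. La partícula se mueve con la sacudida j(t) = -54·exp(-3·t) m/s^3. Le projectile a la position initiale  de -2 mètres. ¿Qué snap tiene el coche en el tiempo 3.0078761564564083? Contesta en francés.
Pour résoudre ceci, nous devons prendre 4 dérivées de notre équation de la position x(t) = sin(3·t) + 2. La dérivée de la position donne la vitesse: v(t) = 3·cos(3·t). En prenant d/dt de v(t), nous trouvons a(t) = -9·sin(3·t). En dérivant l'accélération, nous obtenons le jerk: j(t) = -27·cos(3·t). La dérivée du jerk donne le snap: s(t) = 81·sin(3·t). Nous avons le snap s(t) = 81·sin(3·t). En substituant t = 3.0078761564564083: s(3.0078761564564083) = 31.6286237558504.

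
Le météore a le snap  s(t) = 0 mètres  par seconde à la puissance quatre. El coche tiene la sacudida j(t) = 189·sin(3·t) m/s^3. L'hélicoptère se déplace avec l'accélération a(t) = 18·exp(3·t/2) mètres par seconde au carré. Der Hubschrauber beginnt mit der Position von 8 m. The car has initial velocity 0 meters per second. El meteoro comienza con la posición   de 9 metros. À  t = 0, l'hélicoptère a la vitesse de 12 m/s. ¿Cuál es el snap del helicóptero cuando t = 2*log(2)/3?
Debemos derivar nuestra ecuación de la aceleración a(t) = 18·exp(3·t/2) 2 veces. La derivada de la aceleración da la sacudida: j(t) = 27·exp(3·t/2). Derivando la sacudida, obtenemos el snap: s(t) = 81·exp(3·t/2)/2. Tenemos el snap s(t) = 81·exp(3·t/2)/2. Sustituyendo t = 2*log(2)/3: s(2*log(2)/3) = 81.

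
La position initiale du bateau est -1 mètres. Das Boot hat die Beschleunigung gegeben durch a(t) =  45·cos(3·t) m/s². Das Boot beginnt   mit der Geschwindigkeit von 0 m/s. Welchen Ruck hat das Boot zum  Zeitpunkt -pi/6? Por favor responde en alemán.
Wir müssen unsere Gleichung für die Beschleunigung a(t) = 45·cos(3·t) 1-mal ableiten. Mit d/dt von a(t) finden wir j(t) = -135·sin(3·t). Wir haben den Ruck j(t) = -135·sin(3·t). Durch Einsetzen von t = -pi/6: j(-pi/6) = 135.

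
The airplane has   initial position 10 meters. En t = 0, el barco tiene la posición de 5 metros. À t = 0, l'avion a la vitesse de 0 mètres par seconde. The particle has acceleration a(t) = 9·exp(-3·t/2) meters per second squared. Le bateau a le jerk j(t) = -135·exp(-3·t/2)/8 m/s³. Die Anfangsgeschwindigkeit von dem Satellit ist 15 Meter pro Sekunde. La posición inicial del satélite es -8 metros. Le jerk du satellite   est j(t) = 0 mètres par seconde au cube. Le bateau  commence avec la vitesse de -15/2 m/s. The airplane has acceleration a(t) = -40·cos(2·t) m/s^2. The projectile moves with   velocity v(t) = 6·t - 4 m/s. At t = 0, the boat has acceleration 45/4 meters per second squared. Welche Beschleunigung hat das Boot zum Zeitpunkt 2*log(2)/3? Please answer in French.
Nous devons intégrer notre équation du jerk j(t) = -135·exp(-3·t/2)/8 1 fois. La primitive du jerk, avec a(0) = 45/4, donne l'accélération: a(t) = 45·exp(-3·t/2)/4. Nous avons l'accélération a(t) = 45·exp(-3·t/2)/4. En substituant t = 2*log(2)/3: a(2*log(2)/3) = 45/8.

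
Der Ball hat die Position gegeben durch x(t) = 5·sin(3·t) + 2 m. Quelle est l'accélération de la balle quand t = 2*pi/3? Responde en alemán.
Um dies zu lösen, müssen wir 2 Ableitungen unserer Gleichung für die Position x(t) = 5·sin(3·t) + 2 nehmen. Durch Ableiten von der Position erhalten wir die Geschwindigkeit: v(t) = 15·cos(3·t). Mit d/dt von v(t) finden wir a(t) = -45·sin(3·t). Mit a(t) = -45·sin(3·t) und Einsetzen von t = 2*pi/3, finden wir a = 0.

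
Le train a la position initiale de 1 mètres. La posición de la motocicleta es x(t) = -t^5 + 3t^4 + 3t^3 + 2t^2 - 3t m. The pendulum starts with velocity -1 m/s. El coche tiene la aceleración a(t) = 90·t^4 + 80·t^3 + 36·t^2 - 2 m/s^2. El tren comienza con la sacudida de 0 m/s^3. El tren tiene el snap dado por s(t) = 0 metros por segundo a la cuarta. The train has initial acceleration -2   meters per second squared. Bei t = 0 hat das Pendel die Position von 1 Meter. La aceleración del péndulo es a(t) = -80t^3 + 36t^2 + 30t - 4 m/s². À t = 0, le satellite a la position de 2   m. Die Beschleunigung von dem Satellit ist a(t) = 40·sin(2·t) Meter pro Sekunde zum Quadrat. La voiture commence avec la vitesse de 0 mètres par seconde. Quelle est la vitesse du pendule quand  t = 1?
Nous devons trouver la primitive de notre équation de l'accélération a(t) = -80·t^3 + 36·t^2 + 30·t - 4 1 fois. En intégrant l'accélération et en utilisant la condition initiale v(0) = -1, nous obtenons v(t) = -20·t^4 + 12·t^3 + 15·t^2 - 4·t - 1. Nous avons la vitesse v(t) = -20·t^4 + 12·t^3 + 15·t^2 - 4·t - 1. En substituant t = 1: v(1) = 2.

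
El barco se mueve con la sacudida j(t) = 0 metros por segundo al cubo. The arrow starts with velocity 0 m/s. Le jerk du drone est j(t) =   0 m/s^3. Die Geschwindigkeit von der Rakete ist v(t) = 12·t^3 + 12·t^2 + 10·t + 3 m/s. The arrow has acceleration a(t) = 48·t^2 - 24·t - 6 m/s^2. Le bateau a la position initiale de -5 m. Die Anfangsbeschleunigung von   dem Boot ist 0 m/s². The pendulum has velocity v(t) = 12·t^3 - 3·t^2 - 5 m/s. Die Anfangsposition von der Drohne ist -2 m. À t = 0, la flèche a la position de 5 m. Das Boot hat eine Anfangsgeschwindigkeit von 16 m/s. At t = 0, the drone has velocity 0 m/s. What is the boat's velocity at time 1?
To solve this, we need to take 2 integrals of our jerk equation j(t) = 0. The antiderivative of jerk, with a(0) = 0, gives acceleration: a(t) = 0. The antiderivative of acceleration, with v(0) = 16, gives velocity: v(t) = 16. From the given velocity equation v(t) = 16, we substitute t = 1 to get v = 16.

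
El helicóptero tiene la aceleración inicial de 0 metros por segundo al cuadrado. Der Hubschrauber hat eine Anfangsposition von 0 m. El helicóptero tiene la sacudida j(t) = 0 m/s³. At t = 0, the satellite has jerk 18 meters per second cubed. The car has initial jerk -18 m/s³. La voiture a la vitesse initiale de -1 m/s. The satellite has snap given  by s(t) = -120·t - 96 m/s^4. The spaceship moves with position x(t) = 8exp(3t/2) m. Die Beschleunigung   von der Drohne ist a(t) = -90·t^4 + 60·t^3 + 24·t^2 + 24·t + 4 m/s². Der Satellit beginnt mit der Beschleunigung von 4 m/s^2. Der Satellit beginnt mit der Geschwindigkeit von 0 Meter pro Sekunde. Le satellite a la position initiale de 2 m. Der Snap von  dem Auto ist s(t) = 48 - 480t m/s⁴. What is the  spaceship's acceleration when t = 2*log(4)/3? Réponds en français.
En partant de la position x(t) = 8·exp(3·t/2), nous prenons 2 dérivées. En prenant d/dt de x(t), nous trouvons v(t) = 12·exp(3·t/2). La dérivée de la vitesse donne l'accélération: a(t) = 18·exp(3·t/2). Nous avons l'accélération a(t) = 18·exp(3·t/2). En substituant t = 2*log(4)/3: a(2*log(4)/3) = 72.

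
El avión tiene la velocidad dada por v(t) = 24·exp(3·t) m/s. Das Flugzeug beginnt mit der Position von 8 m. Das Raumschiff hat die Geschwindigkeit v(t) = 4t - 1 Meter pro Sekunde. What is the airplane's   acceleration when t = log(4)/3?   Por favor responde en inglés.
Starting from velocity v(t) = 24·exp(3·t), we take 1 derivative. Differentiating velocity, we get acceleration: a(t) = 72·exp(3·t). From the given acceleration equation a(t) = 72·exp(3·t), we substitute t = log(4)/3 to get a = 288.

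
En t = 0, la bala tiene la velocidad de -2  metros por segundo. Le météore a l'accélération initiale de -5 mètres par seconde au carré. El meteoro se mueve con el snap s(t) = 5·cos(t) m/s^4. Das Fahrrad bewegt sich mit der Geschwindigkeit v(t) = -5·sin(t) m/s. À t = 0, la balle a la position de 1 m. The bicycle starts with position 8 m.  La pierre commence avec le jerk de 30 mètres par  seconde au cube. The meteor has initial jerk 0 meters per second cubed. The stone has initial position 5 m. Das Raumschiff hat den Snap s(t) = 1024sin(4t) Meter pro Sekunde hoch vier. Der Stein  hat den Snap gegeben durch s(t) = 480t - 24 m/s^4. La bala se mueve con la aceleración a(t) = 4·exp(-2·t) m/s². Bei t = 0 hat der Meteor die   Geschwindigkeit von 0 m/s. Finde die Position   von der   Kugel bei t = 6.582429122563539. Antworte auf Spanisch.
Necesitamos integrar nuestra ecuación de la aceleración a(t) = 4·exp(-2·t) 2 veces. Tomando ∫a(t)dt y aplicando v(0) = -2, encontramos v(t) = -2·exp(-2·t). Integrando la velocidad y usando la condición inicial x(0) = 1, obtenemos x(t) = exp(-2·t). De la ecuación de la posición x(t) = exp(-2·t), sustituimos t = 6.582429122563539 para obtener x = 0.00000191679076851830.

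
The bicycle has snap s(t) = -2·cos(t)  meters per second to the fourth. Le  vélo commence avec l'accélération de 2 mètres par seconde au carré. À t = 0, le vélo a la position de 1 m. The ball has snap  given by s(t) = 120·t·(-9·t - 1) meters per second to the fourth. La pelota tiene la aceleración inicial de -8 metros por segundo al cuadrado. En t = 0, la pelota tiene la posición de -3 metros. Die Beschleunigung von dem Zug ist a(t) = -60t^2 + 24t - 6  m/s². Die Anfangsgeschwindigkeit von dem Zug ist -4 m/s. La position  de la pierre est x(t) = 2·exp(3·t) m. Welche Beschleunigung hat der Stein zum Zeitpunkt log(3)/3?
Ausgehend von der Position x(t) = 2·exp(3·t), nehmen wir 2 Ableitungen. Durch Ableiten von der Position erhalten wir die Geschwindigkeit: v(t) = 6·exp(3·t). Mit d/dt von v(t) finden wir a(t) = 18·exp(3·t). Aus der Gleichung für die Beschleunigung a(t) = 18·exp(3·t), setzen wir t = log(3)/3 ein und erhalten a = 54.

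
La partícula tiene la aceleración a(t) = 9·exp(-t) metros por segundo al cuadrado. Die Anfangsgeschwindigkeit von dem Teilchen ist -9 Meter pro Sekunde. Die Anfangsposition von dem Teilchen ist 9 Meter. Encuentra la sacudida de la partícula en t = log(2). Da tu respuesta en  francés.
Pour résoudre ceci, nous devons prendre 1 dérivée de notre équation de l'accélération a(t) = 9·exp(-t). En prenant d/dt de a(t), nous trouvons j(t) = -9·exp(-t). Nous avons le jerk j(t) = -9·exp(-t). En substituant t = log(2): j(log(2)) = -9/2.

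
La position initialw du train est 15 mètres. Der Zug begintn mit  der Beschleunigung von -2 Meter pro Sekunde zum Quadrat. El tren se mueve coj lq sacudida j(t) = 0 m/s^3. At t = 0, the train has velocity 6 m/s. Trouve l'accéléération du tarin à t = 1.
Pour résoudre ceci, nous devons prendre 1 intégrale de notre équation du jerk j(t) = 0. En intégrant le jerk et en utilisant la condition initiale a(0) = -2, nous obtenons a(t) = -2. Nous avons l'accélération a(t) = -2. En substituant t = 1: a(1) = -2.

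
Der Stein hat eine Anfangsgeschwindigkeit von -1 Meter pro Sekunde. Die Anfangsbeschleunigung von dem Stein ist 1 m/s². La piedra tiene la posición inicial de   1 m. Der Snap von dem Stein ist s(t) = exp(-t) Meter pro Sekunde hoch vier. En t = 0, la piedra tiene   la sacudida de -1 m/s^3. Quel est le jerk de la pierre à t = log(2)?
En partant du snap s(t) = exp(-t), nous prenons 1 primitive. En intégrant le snap et en utilisant la condition initiale j(0) = -1, nous obtenons j(t) = -exp(-t). Nous avons le jerk j(t) = -exp(-t). En substituant t = log(2): j(log(2)) = -1/2.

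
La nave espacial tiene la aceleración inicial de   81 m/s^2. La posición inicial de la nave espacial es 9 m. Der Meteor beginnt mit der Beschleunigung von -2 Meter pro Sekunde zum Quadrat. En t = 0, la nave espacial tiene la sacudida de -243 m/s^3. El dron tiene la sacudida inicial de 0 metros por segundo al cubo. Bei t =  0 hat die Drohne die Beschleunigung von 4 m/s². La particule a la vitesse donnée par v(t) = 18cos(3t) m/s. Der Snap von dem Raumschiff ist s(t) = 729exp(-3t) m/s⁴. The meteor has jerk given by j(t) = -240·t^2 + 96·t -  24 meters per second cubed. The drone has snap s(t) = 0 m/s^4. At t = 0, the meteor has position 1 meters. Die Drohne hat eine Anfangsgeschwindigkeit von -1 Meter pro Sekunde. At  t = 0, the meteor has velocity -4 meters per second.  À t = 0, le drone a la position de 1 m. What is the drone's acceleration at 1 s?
To find the answer, we compute 2 antiderivatives of s(t) = 0. The antiderivative of snap, with j(0) = 0, gives jerk: j(t) = 0. The antiderivative of jerk, with a(0) = 4, gives acceleration: a(t) = 4. We have acceleration a(t) = 4. Substituting t = 1: a(1) = 4.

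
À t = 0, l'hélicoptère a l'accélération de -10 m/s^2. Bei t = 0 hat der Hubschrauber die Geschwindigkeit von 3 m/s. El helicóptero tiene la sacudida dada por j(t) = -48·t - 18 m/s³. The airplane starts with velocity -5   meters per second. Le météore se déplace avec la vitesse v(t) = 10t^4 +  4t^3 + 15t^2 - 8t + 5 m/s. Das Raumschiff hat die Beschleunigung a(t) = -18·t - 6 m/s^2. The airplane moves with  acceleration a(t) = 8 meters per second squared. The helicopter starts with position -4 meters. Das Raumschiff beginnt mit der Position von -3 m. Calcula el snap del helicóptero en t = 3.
Partiendo de la sacudida j(t) = -48·t - 18, tomamos 1 derivada. Tomando d/dt de j(t), encontramos s(t) = -48. De la ecuación del snap s(t) = -48, sustituimos t = 3 para obtener s = -48.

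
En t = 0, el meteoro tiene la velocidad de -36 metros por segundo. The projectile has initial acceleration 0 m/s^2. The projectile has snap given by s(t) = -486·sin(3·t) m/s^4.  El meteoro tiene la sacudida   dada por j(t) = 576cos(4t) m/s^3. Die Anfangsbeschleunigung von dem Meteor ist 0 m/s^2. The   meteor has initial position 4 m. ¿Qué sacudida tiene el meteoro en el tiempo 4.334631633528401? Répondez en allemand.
Wir haben den Ruck j(t) = 576·cos(4·t). Durch Einsetzen von t = 4.334631633528401: j(4.334631633528401) = 34.4052654370844.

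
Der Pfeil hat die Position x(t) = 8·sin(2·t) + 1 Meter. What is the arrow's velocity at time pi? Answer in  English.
To solve this, we need to take 1 derivative of our position equation x(t) = 8·sin(2·t) + 1. The derivative of position gives velocity: v(t) = 16·cos(2·t). We have velocity v(t) = 16·cos(2·t). Substituting t = pi: v(pi) = 16.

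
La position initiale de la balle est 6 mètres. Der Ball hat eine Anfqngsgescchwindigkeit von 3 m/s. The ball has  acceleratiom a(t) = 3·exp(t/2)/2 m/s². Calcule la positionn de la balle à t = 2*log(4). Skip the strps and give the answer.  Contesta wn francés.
La position à t = 2*log(4) est x = 24.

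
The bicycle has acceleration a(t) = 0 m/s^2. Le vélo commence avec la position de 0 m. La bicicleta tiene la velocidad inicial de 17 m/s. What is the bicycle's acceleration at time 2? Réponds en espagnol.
Tenemos la aceleración a(t) = 0. Sustituyendo t = 2: a(2) = 0.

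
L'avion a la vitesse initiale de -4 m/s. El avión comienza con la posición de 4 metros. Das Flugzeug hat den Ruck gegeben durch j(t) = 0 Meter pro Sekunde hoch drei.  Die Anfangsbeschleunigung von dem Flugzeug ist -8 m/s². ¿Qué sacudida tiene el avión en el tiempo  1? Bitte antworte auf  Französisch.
En utilisant j(t) = 0 et en substituant t = 1, nous trouvons j = 0.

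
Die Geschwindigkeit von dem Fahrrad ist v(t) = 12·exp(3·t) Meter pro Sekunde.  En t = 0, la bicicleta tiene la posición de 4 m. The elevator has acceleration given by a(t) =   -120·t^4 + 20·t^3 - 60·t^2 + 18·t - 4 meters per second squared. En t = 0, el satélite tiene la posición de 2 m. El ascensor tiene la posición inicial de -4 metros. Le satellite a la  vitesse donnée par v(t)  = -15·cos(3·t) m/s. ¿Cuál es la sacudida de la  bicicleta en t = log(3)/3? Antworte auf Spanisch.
Debemos derivar nuestra ecuación de la velocidad v(t) = 12·exp(3·t) 2 veces. Derivando la velocidad, obtenemos la aceleración: a(t) = 36·exp(3·t). La derivada de la aceleración da la sacudida: j(t) = 108·exp(3·t). Usando j(t) = 108·exp(3·t) y sustituyendo t = log(3)/3, encontramos j = 324.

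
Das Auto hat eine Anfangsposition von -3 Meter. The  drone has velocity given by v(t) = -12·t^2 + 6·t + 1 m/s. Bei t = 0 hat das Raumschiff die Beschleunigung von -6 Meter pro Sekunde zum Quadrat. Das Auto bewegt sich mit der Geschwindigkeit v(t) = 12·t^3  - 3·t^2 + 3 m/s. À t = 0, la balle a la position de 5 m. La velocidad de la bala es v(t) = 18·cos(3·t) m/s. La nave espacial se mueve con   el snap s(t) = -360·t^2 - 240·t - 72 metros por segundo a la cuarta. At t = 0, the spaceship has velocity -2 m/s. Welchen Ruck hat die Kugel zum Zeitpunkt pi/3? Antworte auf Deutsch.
Ausgehend von der Geschwindigkeit v(t) = 18·cos(3·t), nehmen wir 2 Ableitungen. Durch Ableiten von der Geschwindigkeit erhalten wir die Beschleunigung: a(t) = -54·sin(3·t). Mit d/dt von a(t) finden wir j(t) = -162·cos(3·t). Mit j(t) = -162·cos(3·t) und Einsetzen von t = pi/3, finden wir j = 162.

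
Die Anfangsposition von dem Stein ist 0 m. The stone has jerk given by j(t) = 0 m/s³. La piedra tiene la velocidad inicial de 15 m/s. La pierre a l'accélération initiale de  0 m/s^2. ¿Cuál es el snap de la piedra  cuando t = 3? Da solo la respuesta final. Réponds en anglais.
The answer is 0.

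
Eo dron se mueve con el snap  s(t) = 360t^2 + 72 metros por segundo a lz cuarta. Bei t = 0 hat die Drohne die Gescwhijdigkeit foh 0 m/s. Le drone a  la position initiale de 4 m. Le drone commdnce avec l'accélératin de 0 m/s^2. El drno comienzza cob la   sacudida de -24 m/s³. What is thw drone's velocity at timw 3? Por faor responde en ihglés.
Starting from snap s(t) = 360·t^2 + 72, we take 3 antiderivatives. Taking ∫s(t)dt and applying j(0) = -24, we find j(t) = 120·t^3 + 72·t - 24. Taking ∫j(t)dt and applying a(0) = 0, we find a(t) = 6·t·(5·t^3 + 6·t - 4). Finding the antiderivative of a(t) and using v(0) = 0: v(t) = 6·t^2·(t^3 + 2·t - 2). We have velocity v(t) = 6·t^2·(t^3 + 2·t - 2). Substituting t = 3: v(3) = 1674.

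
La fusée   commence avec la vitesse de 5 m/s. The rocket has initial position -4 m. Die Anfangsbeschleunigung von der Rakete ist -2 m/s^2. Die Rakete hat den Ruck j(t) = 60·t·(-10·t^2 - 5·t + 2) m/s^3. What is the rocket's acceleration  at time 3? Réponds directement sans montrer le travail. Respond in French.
a(3) = -14312.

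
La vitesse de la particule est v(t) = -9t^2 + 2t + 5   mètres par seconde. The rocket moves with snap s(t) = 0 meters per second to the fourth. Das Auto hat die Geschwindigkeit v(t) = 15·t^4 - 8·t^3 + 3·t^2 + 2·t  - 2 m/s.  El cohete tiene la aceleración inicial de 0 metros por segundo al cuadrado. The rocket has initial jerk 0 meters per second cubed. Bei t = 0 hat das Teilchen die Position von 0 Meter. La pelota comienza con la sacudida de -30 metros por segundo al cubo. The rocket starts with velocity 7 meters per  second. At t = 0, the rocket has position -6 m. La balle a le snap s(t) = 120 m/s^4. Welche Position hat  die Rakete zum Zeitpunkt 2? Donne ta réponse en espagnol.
Necesitamos integrar nuestra ecuación del snap s(t) = 0 4 veces. La antiderivada del snap es la sacudida. Usando j(0) = 0, obtenemos j(t) = 0. La antiderivada de la sacudida, con a(0) = 0, da la aceleración: a(t) = 0. La antiderivada de la aceleración es la velocidad. Usando v(0) = 7, obtenemos v(t) = 7. Integrando la velocidad y usando la condición inicial x(0) = -6, obtenemos x(t) = 7·t - 6. Tenemos la posición x(t) = 7·t - 6. Sustituyendo t = 2: x(2) = 8.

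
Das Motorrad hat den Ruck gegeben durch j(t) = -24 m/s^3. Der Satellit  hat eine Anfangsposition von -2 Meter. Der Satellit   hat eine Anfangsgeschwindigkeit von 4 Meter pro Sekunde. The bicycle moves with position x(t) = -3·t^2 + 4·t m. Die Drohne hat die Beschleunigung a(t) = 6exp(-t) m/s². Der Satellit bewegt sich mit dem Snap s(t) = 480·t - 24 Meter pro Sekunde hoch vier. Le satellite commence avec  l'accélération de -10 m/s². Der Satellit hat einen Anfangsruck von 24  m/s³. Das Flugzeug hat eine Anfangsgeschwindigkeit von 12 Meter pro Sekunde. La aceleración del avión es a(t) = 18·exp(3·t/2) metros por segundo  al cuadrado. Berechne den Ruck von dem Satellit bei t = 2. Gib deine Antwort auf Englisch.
We must find the integral of our snap equation s(t) = 480·t - 24 1 time. Taking ∫s(t)dt and applying j(0) = 24, we find j(t) = 240·t^2 - 24·t + 24. From the given jerk equation j(t) = 240·t^2 - 24·t + 24, we substitute t = 2 to get j = 936.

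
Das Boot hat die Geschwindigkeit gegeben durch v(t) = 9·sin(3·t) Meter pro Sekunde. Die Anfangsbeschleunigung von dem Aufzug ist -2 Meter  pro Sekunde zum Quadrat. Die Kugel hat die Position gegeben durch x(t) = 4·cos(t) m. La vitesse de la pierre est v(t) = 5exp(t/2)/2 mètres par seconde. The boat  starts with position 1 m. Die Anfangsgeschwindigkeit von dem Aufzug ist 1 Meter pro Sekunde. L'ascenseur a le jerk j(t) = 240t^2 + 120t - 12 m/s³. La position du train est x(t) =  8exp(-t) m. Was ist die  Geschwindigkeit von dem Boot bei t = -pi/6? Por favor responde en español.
Tenemos la velocidad v(t) = 9·sin(3·t). Sustituyendo t = -pi/6: v(-pi/6) = -9.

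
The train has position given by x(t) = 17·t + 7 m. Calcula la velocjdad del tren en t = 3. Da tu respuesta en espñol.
Para resolver esto, necesitamos tomar 1 derivada de nuestra ecuación de la posición x(t) = 17·t + 7. La derivada de la posición da la velocidad: v(t) = 17. De la ecuación de la velocidad v(t) = 17, sustituimos t = 3 para obtener v = 17.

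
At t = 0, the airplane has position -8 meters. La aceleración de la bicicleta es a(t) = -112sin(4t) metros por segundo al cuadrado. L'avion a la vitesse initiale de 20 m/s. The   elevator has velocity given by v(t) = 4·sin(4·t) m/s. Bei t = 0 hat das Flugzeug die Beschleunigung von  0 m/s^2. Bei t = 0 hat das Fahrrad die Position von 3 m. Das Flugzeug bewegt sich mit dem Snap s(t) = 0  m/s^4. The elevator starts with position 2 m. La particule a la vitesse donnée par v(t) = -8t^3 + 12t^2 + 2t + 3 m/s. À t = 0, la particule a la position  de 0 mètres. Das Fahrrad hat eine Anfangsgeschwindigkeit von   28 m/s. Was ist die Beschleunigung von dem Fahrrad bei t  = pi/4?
Aus der Gleichung für die Beschleunigung a(t) = -112·sin(4·t), setzen wir t = pi/4 ein und erhalten a = 0.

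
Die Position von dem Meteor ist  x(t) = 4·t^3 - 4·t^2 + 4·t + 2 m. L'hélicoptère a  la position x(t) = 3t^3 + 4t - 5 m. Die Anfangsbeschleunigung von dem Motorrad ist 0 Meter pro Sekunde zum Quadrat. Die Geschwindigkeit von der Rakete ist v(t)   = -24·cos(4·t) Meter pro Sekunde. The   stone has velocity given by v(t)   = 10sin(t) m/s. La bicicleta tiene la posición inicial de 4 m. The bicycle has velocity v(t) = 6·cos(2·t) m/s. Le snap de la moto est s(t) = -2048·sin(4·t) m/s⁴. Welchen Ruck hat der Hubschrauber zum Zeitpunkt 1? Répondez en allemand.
Um dies zu lösen, müssen wir 3 Ableitungen unserer Gleichung für die Position x(t) = 3·t^3 + 4·t - 5 nehmen. Die Ableitung von der Position ergibt die Geschwindigkeit: v(t) = 9·t^2 + 4. Durch Ableiten von der Geschwindigkeit erhalten wir die Beschleunigung: a(t) = 18·t. Durch Ableiten von der Beschleunigung erhalten wir den Ruck: j(t) = 18. Wir haben den Ruck j(t) = 18. Durch Einsetzen von t = 1: j(1) = 18.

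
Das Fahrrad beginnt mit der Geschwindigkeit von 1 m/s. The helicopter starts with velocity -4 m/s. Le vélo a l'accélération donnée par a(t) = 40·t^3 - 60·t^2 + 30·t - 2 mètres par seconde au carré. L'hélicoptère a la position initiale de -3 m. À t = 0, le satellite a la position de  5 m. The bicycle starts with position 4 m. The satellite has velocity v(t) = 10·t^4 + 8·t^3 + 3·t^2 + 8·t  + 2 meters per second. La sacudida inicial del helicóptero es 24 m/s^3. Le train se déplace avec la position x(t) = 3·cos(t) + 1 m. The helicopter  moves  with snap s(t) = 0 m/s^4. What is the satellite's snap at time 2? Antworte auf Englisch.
We must differentiate our velocity equation v(t) = 10·t^4 + 8·t^3 + 3·t^2 + 8·t + 2 3 times. Differentiating velocity, we get acceleration: a(t) = 40·t^3 + 24·t^2 + 6·t + 8. The derivative of acceleration gives jerk: j(t) = 120·t^2 + 48·t + 6. Taking d/dt of j(t), we find s(t) = 240·t + 48. We have snap s(t) = 240·t + 48. Substituting t = 2: s(2) = 528.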